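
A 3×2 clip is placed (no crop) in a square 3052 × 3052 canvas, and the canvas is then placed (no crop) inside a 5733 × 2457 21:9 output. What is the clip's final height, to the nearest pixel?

1638 px

3×2 in 3052×3052: fills the width, so the clip is 3052.00 × 2034.67.
The square canvas is height-limited in 5733×2457, giving 2457.00 × 2457.00; scale factor 0.8050.
Applying the same ×0.8050: 2034.67 → 1638.00.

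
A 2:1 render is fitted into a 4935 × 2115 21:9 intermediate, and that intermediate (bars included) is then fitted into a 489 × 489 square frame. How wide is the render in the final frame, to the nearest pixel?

First fit — 2:1 into 4935×2115 spans the height: 4230.00 × 2115.00.
The 21:9 canvas is width-limited in 489×489, giving 489.00 × 209.57; scale factor 0.0991.
Applying the same ×0.0991: 4230.00 → 419.14.

419 px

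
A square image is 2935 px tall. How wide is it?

2935 px

At square, 2935·1/1 ≈ 2935.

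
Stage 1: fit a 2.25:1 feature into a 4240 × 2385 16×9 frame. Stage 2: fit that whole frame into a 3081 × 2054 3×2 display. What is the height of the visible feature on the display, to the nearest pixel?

First fit — 2.25:1 into 4240×2385 spans the width: 4240.00 × 1884.44.
The 16×9 canvas is width-limited in 3081×2054, giving 3081.00 × 1733.06; scale factor 0.7267.
Applying the same ×0.7267: 1884.44 → 1369.33.

1369 px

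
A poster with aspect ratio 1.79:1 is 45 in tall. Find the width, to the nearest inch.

45 × 1.790 = 80.55.

81 in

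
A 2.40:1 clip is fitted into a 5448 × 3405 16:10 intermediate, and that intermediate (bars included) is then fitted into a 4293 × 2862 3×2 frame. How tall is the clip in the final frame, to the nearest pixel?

1789 px

2.40:1 in 5448×3405: fills the width, so the clip is 5448.00 × 2270.00.
16:10 in 4293×2862: fills the width, so the intermediate becomes 4293.00 × 2683.12 — a scale of ×0.7880.
So the clip's height is 2270.00 × 0.7880 ≈ 1788.75.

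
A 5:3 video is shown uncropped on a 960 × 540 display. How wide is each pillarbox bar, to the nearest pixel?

30 px

5:3 is narrower than 16×9, so it spans the full height.
Content width = 540 × 5/3 ≈ 900.00 px.
Black = 960 − 900.00 = 60.00 px, or 30.00 per bar.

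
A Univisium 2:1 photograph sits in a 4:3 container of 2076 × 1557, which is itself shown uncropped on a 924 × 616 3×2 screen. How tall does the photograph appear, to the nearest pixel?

411 px

Univisium 2:1 in 2076×1557: fills the width, so the photograph is 2076.00 × 1038.00.
The 4:3 canvas is height-limited in 924×616, giving 821.33 × 616.00; scale factor 0.3956.
Applying the same ×0.3956: 1038.00 → 410.67.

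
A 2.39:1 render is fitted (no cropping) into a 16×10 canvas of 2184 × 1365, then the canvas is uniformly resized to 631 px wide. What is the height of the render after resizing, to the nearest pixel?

264 px

In the 2184×1365 frame the render fills the width: height = 2184 / 2.390 ≈ 913.81 px.
Resizing to 631 px wide multiplies everything by 0.2889: 913.81 → 264.02 px.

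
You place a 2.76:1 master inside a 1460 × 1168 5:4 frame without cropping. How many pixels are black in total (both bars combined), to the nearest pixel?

932961 pixels

2.76:1 is wider than 5:4, so it spans the full width.
Content height = 1460 / 2.760 ≈ 528.9855 px.
Leftover height: 1168 − 528.9855 = 639.0145 px.
Bar area = 639.0145 × 1460 ≈ 932961 px.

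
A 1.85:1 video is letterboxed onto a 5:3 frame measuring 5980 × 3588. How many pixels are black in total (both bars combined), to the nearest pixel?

2126294 pixels

1.85:1 (1.850) > 5:3 (1.667), so the video fills the width.
The video is 5980 / 1.850 ≈ 3232.4324 px tall.
Black = 3588 − 3232.4324 = 355.5676 px.
Across the 5980-px span: 355.5676 × 5980 ≈ 2126294 px.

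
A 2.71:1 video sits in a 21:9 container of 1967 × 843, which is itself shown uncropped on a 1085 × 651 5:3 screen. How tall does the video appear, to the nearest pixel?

400 px

2.71:1 in 1967×843: fills the width, so the video is 1967.00 × 725.83.
21:9 in 1085×651: fills the width, so the intermediate becomes 1085.00 × 465.00 — a scale of ×0.5516.
So the video's height is 725.83 × 0.5516 ≈ 400.37.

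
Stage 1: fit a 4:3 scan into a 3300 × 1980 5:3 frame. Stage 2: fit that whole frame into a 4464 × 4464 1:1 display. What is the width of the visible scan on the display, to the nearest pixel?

First fit — 4:3 into 3300×1980 spans the height: 2640.00 × 1980.00.
5:3 in 4464×4464: fills the width, so the intermediate becomes 4464.00 × 2678.40 — a scale of ×1.3527.
Applying the same ×1.3527: 2640.00 → 3571.20.

3571 px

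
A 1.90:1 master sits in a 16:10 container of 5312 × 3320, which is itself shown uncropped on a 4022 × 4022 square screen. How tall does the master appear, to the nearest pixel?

Inside the 5312×3320 canvas the master is width-limited at 5312.00 × 2795.79.
Second fit — the 16:10 canvas into 4022×4022 spans the width: 4022.00 × 2513.75 (×0.7572 from 5312×3320).
Applying the same ×0.7572: 2795.79 → 2116.84.

2117 px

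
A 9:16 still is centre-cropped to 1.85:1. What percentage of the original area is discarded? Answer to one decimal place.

69.6%

1.85:1 is wider than 9:16, so the crop keeps the full width and trims the height.
(0.562)/(1.850) ≈ 0.304 of the area survives, leaving 69.59% discarded.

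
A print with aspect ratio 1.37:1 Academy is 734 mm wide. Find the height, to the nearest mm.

Height = 734 / 1.370 = 535.77.

536 mm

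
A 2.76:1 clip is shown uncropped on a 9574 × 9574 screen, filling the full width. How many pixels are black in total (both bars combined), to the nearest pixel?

Content height = 9574 / 2.760 ≈ 3468.8406 px.
9574 − 3468.8406 = 6105.1594 px of bars.
Across the 9574-px span: 6105.1594 × 9574 ≈ 58450796 px.

58450796 pixels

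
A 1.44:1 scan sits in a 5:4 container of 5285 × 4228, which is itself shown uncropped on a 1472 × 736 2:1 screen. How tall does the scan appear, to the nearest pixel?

Inside the 5285×4228 canvas the scan is width-limited at 5285.00 × 3670.14.
5:4 in 1472×736: fills the height, so the intermediate becomes 920.00 × 736.00 — a scale of ×0.1741.
So the scan's height is 3670.14 × 0.1741 ≈ 638.89.

639 px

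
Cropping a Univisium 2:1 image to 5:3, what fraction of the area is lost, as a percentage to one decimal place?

16.7%

Going from Univisium 2:1 to 5:3 means cutting width while keeping height.
Fraction kept = (1.667)/(2.000) ≈ 83.33%, so 16.67% is lost.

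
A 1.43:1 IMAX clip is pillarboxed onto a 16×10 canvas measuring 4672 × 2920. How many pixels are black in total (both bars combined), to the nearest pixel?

Since 1.430 < 1.600, the clip is height-limited.
That makes the image 4175.6000 px wide (2920 × 1.430).
Leftover width: 4672 − 4175.6000 = 496.4000 px.
Across the 2920-px span: 496.4000 × 2920 ≈ 1449488 px.

1449488 pixels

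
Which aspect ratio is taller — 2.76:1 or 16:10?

2.76 and 16:10 = 1.6; 2.76 > 1.6. The smaller width-to-height ratio is the taller frame.

16:10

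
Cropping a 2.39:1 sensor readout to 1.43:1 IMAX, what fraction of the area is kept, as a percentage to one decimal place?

The height stays; only width is cut (since 1.43:1 IMAX is narrower than 2.39:1).
Fraction kept = (1.430)/(2.390) ≈ 59.83%.

59.8%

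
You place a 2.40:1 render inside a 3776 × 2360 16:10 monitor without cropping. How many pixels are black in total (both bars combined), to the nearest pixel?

2.40:1 is wider than 16:10, so it spans the full width.
The render is 3776 / 2.400 ≈ 1573.3333 px tall.
2360 − 1573.3333 = 786.6667 px of bars.
Bar area = 786.6667 × 3776 ≈ 2970453 px.

2970453 pixels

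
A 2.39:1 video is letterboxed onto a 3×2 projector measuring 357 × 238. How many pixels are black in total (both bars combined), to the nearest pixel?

31640 pixels

2.39:1 is wider than 3×2, so it spans the full width.
The video is 357 / 2.390 ≈ 149.3724 px tall.
238 − 149.3724 = 88.6276 px of bars.
Bar area = 88.6276 × 357 ≈ 31640 px.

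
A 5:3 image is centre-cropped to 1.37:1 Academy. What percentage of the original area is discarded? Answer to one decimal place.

The height stays; only width is cut (since 1.37:1 Academy is narrower than 5:3).
(1.370)/(1.667) ≈ 0.822 of the area survives, leaving 17.80% discarded.

17.8%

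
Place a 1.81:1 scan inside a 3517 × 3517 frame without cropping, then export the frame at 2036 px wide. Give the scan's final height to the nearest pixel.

1125 px

At 3517×3517 the scan is width-limited, so height = 3517 / 1.810 ≈ 1943.09 px.
The frame scales by 2036/3517 = 0.5789; 1943.09 × 0.5789 ≈ 1124.86 px.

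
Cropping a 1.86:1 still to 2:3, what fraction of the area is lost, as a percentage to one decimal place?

64.2%

2:3 is narrower than 1.86:1, so the crop keeps the full height and trims the width.
Area ratio = (0.667)/(1.860) = 35.84%; the remaining 64.16% is cropped out.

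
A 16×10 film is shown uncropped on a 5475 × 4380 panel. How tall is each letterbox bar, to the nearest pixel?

16×10 is wider than 5:4, so it spans the full width.
That makes the image 3421.88 px tall (5475 × 10/16).
Black = 4380 − 3421.88 = 958.12 px, or 479.06 per bar.

479 px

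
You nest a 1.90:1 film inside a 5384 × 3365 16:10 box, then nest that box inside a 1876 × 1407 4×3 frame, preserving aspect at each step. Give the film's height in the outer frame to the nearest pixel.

987 px

Inside the 5384×3365 canvas the film is width-limited at 5384.00 × 2833.68.
Second fit — the 16:10 canvas into 1876×1407 spans the width: 1876.00 × 1172.50 (×0.3484 from 5384×3365).
So the film's height is 2833.68 × 0.3484 ≈ 987.37.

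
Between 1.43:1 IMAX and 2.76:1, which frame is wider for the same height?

2.76:1

1.43 and 2.76; 2.76 > 1.43.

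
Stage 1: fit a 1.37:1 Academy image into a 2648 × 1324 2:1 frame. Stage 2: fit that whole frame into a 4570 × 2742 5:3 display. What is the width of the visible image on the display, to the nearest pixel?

First fit — 1.37:1 Academy into 2648×1324 spans the height: 1813.88 × 1324.00.
The 2:1 canvas is width-limited in 4570×2742, giving 4570.00 × 2285.00; scale factor 1.7258.
The image scales with it: width 1813.88 × 1.7258 ≈ 3130.45.

3130 px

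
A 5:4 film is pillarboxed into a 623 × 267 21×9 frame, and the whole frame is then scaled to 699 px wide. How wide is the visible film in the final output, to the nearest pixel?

374 px

In the 623×267 frame the film fills the height: width = 267 × 5/4 ≈ 333.75 px.
The frame scales by 699/623 = 1.1220; 333.75 × 1.1220 ≈ 374.46 px.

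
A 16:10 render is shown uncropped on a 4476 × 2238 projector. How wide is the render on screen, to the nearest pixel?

3581 px

Since 1.600 < 2.000, the render is height-limited.
Content width = 2238 × 16/10 ≈ 3580.80 px.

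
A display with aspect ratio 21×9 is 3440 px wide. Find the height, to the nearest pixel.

Height = 3440 / 21 × 9 = 1474.29.

1474 px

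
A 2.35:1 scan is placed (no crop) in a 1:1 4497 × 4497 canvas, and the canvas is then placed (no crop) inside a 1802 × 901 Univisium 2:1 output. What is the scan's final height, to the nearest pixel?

383 px

First fit — 2.35:1 into 4497×4497 spans the width: 4497.00 × 1913.62.
Second fit — the 1:1 canvas into 1802×901 spans the height: 901.00 × 901.00 (×0.2004 from 4497×4497).
The scan scales with it: height 1913.62 × 0.2004 ≈ 383.40.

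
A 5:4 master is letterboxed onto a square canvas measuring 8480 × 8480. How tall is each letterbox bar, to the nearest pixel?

848 px

Since 1.250 > 1.000, the master is width-limited.
Content height = 8480 × 4/5 ≈ 6784.00 px.
Black = 8480 − 6784.00 = 1696.00 px, or 848.00 per bar.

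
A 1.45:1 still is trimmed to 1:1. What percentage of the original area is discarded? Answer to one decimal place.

31.0%

1:1 is narrower than 1.45:1, so the crop keeps the full height and trims the width.
(1.000)/(1.450) ≈ 0.690 of the area survives, leaving 31.03% discarded.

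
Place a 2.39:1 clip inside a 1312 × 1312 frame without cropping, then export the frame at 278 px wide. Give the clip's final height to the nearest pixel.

116 px

At 1312×1312 the clip is width-limited, so height = 1312 / 2.390 ≈ 548.95 px.
Resizing to 278 px wide multiplies everything by 0.2119: 548.95 → 116.32 px.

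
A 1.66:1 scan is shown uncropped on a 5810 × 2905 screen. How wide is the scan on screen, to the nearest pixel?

4822 px

1.66:1 is narrower than Univisium 2:1, so it spans the full height.
Content width = 2905 × 1.660 ≈ 4822.30 px.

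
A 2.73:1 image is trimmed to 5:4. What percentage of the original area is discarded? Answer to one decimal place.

54.2%

Going from 2.73:1 to 5:4 means cutting width while keeping height.
(1.250)/(2.730) ≈ 0.458 of the area survives, leaving 54.21% discarded.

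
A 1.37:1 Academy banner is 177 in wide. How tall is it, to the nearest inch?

At 1.37:1 Academy, 177 / 1.370 ≈ 129.20.

129 in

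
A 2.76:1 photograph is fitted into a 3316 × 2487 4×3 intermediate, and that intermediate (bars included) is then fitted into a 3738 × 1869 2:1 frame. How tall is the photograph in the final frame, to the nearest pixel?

Inside the 3316×2487 canvas the photograph is width-limited at 3316.00 × 1201.45.
4×3 in 3738×1869: fills the height, so the intermediate becomes 2492.00 × 1869.00 — a scale of ×0.7515.
So the photograph's height is 1201.45 × 0.7515 ≈ 902.90.

903 px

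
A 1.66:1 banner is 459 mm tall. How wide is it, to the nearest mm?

762 mm

At 1.66:1, 459 × 1.660 ≈ 761.94.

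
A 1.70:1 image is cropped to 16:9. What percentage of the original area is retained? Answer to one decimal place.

The width stays; only height is cut (since 16:9 is wider than 1.70:1).
Fraction kept = (1.700)/(1.778) ≈ 95.62%.

95.6%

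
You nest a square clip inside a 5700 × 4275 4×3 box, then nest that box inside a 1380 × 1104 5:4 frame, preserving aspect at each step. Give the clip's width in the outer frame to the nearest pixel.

First fit — square into 5700×4275 spans the height: 4275.00 × 4275.00.
4×3 in 1380×1104: fills the width, so the intermediate becomes 1380.00 × 1035.00 — a scale of ×0.2421.
So the clip's width is 4275.00 × 0.2421 ≈ 1035.00.

1035 px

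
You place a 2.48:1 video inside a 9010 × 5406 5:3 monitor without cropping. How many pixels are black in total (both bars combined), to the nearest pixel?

15974149 pixels

2.48:1 (2.480) > 5:3 (1.667), so the video fills the width.
That makes the image 3633.0645 px tall (9010 / 2.480).
Leftover height: 5406 − 3633.0645 = 1772.9355 px.
That's 1772.9355 × 9010 ≈ 15974149 black pixels.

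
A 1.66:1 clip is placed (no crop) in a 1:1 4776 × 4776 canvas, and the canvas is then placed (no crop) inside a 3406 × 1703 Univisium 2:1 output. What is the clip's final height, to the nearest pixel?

1026 px

1.66:1 in 4776×4776: fills the width, so the clip is 4776.00 × 2877.11.
The 1:1 canvas is height-limited in 3406×1703, giving 1703.00 × 1703.00; scale factor 0.3566.
So the clip's height is 2877.11 × 0.3566 ≈ 1025.90.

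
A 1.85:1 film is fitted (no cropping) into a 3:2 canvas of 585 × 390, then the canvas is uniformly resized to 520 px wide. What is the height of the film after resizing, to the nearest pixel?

281 px

At 585×390 the film is width-limited, so height = 585 / 1.850 ≈ 316.22 px.
Resizing to 520 px wide multiplies everything by 0.8889: 316.22 → 281.08 px.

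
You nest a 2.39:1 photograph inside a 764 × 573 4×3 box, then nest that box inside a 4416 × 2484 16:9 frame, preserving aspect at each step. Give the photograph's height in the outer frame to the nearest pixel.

First fit — 2.39:1 into 764×573 spans the width: 764.00 × 319.67.
The 4×3 canvas is height-limited in 4416×2484, giving 3312.00 × 2484.00; scale factor 4.3351.
So the photograph's height is 319.67 × 4.3351 ≈ 1385.77.

1386 px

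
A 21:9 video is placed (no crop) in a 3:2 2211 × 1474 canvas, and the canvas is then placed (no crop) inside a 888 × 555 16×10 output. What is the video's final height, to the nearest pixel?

Inside the 2211×1474 canvas the video is width-limited at 2211.00 × 947.57.
3:2 in 888×555: fills the height, so the intermediate becomes 832.50 × 555.00 — a scale of ×0.3765.
The video scales with it: height 947.57 × 0.3765 ≈ 356.79.

357 px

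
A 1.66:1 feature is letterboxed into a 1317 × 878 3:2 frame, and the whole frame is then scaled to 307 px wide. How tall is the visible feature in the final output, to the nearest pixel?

At 1317×878 the feature is width-limited, so height = 1317 / 1.660 ≈ 793.37 px.
Scaling 1317 → 307 is ×0.2331, so the height becomes 793.37 × 0.2331 ≈ 184.94 px.

185 px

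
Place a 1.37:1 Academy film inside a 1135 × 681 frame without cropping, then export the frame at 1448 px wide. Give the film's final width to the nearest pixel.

Fitted into 1135×681, the film spans the height; its width is 681 × 1.370 ≈ 932.97 px.
The frame scales by 1448/1135 = 1.2758; 932.97 × 1.2758 ≈ 1190.26 px.

1190 px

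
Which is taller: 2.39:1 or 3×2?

2.39 and 3×2 = 1.5; 2.39 > 1.5. The smaller width-to-height ratio is the taller frame.

3×2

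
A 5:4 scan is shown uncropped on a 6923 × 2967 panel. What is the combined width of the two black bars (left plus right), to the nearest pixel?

3214 px

Since 1.250 < 2.333, the scan is height-limited.
The scan is 2967 × 5/4 ≈ 3708.75 px wide.
6923 − 3708.75 = 3214.25 px of bars.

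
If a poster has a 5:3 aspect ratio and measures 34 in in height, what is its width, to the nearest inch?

57 in

34 / 3 × 5 = 56.67.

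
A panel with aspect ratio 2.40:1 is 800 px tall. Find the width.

1920 px

At 2.40:1, 800 × 2.400 ≈ 1920.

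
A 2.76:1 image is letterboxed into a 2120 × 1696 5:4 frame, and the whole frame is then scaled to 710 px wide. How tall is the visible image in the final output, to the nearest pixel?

257 px

At 2120×1696 the image is width-limited, so height = 2120 / 2.760 ≈ 768.12 px.
Scaling 2120 → 710 is ×0.3349, so the height becomes 768.12 × 0.3349 ≈ 257.25 px.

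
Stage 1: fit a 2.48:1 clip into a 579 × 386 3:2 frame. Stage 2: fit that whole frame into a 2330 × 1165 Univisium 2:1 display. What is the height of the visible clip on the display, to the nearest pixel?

705 px

Inside the 579×386 canvas the clip is width-limited at 579.00 × 233.47.
Second fit — the 3:2 canvas into 2330×1165 spans the height: 1747.50 × 1165.00 (×3.0181 from 579×386).
So the clip's height is 233.47 × 3.0181 ≈ 704.64.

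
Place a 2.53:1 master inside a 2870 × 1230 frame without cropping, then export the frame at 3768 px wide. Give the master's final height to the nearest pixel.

In the 2870×1230 frame the master fills the width: height = 2870 / 2.530 ≈ 1134.39 px.
Resizing to 3768 px wide multiplies everything by 1.3129: 1134.39 → 1489.33 px.

1489 px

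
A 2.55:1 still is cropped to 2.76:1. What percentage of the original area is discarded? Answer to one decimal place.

2.76:1 is wider than 2.55:1, so the crop keeps the full width and trims the height.
Fraction kept = (2.550)/(2.760) ≈ 92.39%, so 7.61% is lost.

7.6%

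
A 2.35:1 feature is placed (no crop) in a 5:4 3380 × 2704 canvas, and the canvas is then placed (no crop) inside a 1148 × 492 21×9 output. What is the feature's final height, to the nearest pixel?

2.35:1 in 3380×2704: fills the width, so the feature is 3380.00 × 1438.30.
5:4 in 1148×492: fills the height, so the intermediate becomes 615.00 × 492.00 — a scale of ×0.1820.
Applying the same ×0.1820: 1438.30 → 261.70.

262 px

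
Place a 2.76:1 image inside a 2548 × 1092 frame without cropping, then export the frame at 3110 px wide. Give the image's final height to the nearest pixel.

In the 2548×1092 frame the image fills the width: height = 2548 / 2.760 ≈ 923.19 px.
The frame scales by 3110/2548 = 1.2206; 923.19 × 1.2206 ≈ 1126.81 px.

1127 px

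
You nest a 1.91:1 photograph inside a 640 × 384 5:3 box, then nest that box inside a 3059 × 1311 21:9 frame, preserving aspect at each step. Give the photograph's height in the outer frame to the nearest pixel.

1144 px

First fit — 1.91:1 into 640×384 spans the width: 640.00 × 335.08.
Second fit — the 5:3 canvas into 3059×1311 spans the height: 2185.00 × 1311.00 (×3.4141 from 640×384).
The photograph scales with it: height 335.08 × 3.4141 ≈ 1143.98.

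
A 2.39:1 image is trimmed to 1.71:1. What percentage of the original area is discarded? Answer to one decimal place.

28.5%

Going from 2.39:1 to 1.71:1 means cutting width while keeping height.
Area ratio = (1.710)/(2.390) = 71.55%; the remaining 28.45% is cropped out.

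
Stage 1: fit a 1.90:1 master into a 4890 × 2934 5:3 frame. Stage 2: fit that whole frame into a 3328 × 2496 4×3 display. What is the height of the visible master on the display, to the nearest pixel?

1752 px

1.90:1 in 4890×2934: fills the width, so the master is 4890.00 × 2573.68.
5:3 in 3328×2496: fills the width, so the intermediate becomes 3328.00 × 1996.80 — a scale of ×0.6806.
The master scales with it: height 2573.68 × 0.6806 ≈ 1751.58.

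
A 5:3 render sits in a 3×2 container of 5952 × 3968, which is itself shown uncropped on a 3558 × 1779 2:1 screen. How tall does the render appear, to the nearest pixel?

First fit — 5:3 into 5952×3968 spans the width: 5952.00 × 3571.20.
Second fit — the 3×2 canvas into 3558×1779 spans the height: 2668.50 × 1779.00 (×0.4483 from 5952×3968).
The render scales with it: height 3571.20 × 0.4483 ≈ 1601.10.

1601 px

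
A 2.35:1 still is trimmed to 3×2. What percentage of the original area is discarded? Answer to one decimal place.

36.2%

Going from 2.35:1 to 3×2 means cutting width while keeping height.
Area ratio = (1.500)/(2.350) = 63.83%; the remaining 36.17% is cropped out.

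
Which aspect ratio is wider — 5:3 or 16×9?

16×9

5:3 = 1.667 and 16×9 = 1.778; 1.778 > 1.667.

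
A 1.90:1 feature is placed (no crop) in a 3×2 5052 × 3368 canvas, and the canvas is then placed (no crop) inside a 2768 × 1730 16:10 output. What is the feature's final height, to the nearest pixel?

1.90:1 in 5052×3368: fills the width, so the feature is 5052.00 × 2658.95.
3×2 in 2768×1730: fills the height, so the intermediate becomes 2595.00 × 1730.00 — a scale of ×0.5137.
Applying the same ×0.5137: 2658.95 → 1365.79.

1366 px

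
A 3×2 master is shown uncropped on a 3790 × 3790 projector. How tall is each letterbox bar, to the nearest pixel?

632 px

Since 1.500 > 1.000, the master is width-limited.
The master is 3790 × 2/3 ≈ 2526.67 px tall.
Leftover height: 3790 − 2526.67 = 1263.33 px → 631.67 each side.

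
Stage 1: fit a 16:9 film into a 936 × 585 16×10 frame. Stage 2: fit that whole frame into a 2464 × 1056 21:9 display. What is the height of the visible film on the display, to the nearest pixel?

Inside the 936×585 canvas the film is width-limited at 936.00 × 526.50.
The 16×10 canvas is height-limited in 2464×1056, giving 1689.60 × 1056.00; scale factor 1.8051.
Applying the same ×1.8051: 526.50 → 950.40.

950 px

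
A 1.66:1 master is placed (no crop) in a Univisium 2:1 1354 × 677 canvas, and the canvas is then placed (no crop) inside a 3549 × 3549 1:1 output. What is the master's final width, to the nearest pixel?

1.66:1 in 1354×677: fills the height, so the master is 1123.82 × 677.00.
Univisium 2:1 in 3549×3549: fills the width, so the intermediate becomes 3549.00 × 1774.50 — a scale of ×2.6211.
The master scales with it: width 1123.82 × 2.6211 ≈ 2945.67.

2946 px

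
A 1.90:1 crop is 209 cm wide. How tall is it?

209 / 1.900 = 110.

110 cm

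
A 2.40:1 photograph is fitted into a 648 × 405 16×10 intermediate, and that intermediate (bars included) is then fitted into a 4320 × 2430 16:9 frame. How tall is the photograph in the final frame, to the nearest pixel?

1620 px

Inside the 648×405 canvas the photograph is width-limited at 648.00 × 270.00.
The 16×10 canvas is height-limited in 4320×2430, giving 3888.00 × 2430.00; scale factor 6.0000.
So the photograph's height is 270.00 × 6.0000 ≈ 1620.00.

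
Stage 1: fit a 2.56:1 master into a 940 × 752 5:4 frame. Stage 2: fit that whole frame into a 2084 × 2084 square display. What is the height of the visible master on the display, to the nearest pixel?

814 px

First fit — 2.56:1 into 940×752 spans the width: 940.00 × 367.19.
5:4 in 2084×2084: fills the width, so the intermediate becomes 2084.00 × 1667.20 — a scale of ×2.2170.
The master scales with it: height 367.19 × 2.2170 ≈ 814.06.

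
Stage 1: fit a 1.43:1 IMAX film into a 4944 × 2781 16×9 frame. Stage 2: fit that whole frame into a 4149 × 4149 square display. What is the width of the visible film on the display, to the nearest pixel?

3337 px

1.43:1 IMAX in 4944×2781: fills the height, so the film is 3976.83 × 2781.00.
16×9 in 4149×4149: fills the width, so the intermediate becomes 4149.00 × 2333.81 — a scale of ×0.8392.
Applying the same ×0.8392: 3976.83 → 3337.35.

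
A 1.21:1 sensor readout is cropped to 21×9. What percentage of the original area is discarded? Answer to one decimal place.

48.1%

The width stays; only height is cut (since 21×9 is wider than 1.21:1).
Fraction kept = (1.210)/(2.333) ≈ 51.86%, so 48.14% is lost.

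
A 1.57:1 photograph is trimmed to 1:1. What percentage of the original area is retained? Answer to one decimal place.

63.7%

Going from 1.57:1 to 1:1 means cutting width while keeping height.
Fraction kept = (1.000)/(1.570) ≈ 63.69%.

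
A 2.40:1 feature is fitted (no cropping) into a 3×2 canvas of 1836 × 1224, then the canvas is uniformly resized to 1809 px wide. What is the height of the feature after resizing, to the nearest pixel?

In the 1836×1224 frame the feature fills the width: height = 1836 / 2.400 ≈ 765.00 px.
Resizing to 1809 px wide multiplies everything by 0.9853: 765.00 → 753.75 px.

754 px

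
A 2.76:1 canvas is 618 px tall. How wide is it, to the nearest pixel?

1706 px

618 × 2.760 = 1705.68.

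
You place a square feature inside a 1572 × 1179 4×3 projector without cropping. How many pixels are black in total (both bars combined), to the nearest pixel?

square (1.000) < 4×3 (1.333), so the feature fills the height.
The feature is 1179 × 1/1 ≈ 1179.0000 px wide.
1572 − 1179.0000 = 393.0000 px of bars.
That's 393.0000 × 1179 ≈ 463347 black pixels.

463347 pixels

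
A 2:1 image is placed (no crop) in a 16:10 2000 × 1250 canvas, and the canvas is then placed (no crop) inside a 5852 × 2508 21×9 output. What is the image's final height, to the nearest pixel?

First fit — 2:1 into 2000×1250 spans the width: 2000.00 × 1000.00.
16:10 in 5852×2508: fills the height, so the intermediate becomes 4012.80 × 2508.00 — a scale of ×2.0064.
The image scales with it: height 1000.00 × 2.0064 ≈ 2006.40.

2006 px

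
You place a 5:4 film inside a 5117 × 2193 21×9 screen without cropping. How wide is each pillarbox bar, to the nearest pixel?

1188 px

5:4 (1.250) < 21×9 (2.333), so the film fills the height.
That makes the image 2741.25 px wide (2193 × 5/4).
5117 − 2741.25 = 2375.75 px of bars (1187.88 each).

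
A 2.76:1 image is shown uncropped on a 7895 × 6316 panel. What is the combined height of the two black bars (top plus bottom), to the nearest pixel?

2.76:1 is wider than 5:4, so it spans the full width.
Content height = 7895 / 2.760 ≈ 2860.51 px.
Leftover height: 6316 − 2860.51 = 3455.49 px.

3455 px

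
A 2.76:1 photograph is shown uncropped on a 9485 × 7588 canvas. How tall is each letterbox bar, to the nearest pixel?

2076 px

2.76:1 is wider than 5:4, so it spans the full width.
Content height = 9485 / 2.760 ≈ 3436.59 px.
Leftover height: 7588 − 3436.59 = 4151.41 px → 2075.70 each side.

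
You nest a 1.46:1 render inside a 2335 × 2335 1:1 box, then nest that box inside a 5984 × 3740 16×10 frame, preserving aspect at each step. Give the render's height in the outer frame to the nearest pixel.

2562 px

First fit — 1.46:1 into 2335×2335 spans the width: 2335.00 × 1599.32.
1:1 in 5984×3740: fills the height, so the intermediate becomes 3740.00 × 3740.00 — a scale of ×1.6017.
The render scales with it: height 1599.32 × 1.6017 ≈ 2561.64.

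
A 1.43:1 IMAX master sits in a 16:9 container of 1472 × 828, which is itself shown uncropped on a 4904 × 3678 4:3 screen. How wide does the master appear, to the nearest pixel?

Inside the 1472×828 canvas the master is height-limited at 1184.04 × 828.00.
The 16:9 canvas is width-limited in 4904×3678, giving 4904.00 × 2758.50; scale factor 3.3315.
Applying the same ×3.3315: 1184.04 → 3944.66.

3945 px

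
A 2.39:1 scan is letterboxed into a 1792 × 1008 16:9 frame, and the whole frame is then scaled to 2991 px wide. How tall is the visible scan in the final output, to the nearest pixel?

In the 1792×1008 frame the scan fills the width: height = 1792 / 2.390 ≈ 749.79 px.
Scaling 1792 → 2991 is ×1.6691, so the height becomes 749.79 × 1.6691 ≈ 1251.46 px.

1251 px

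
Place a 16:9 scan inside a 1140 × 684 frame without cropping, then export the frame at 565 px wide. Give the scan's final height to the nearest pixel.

Fitted into 1140×684, the scan spans the width; its height is 1140 × 9/16 ≈ 641.25 px.
Scaling 1140 → 565 is ×0.4956, so the height becomes 641.25 × 0.4956 ≈ 317.81 px.

318 px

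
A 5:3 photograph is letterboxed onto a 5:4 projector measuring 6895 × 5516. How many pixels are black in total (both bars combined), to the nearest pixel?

9508205 pixels

5:3 is wider than 5:4, so it spans the full width.
That makes the image 4137.0000 px tall (6895 × 3/5).
5516 − 4137.0000 = 1379.0000 px of bars.
That's 1379.0000 × 6895 ≈ 9508205 black pixels.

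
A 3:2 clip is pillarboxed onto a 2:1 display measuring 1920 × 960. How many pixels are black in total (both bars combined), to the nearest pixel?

460800 pixels

3:2 is narrower than 2:1, so it spans the full height.
Content width = 960 × 3/2 ≈ 1440.0000 px.
Black = 1920 − 1440.0000 = 480.0000 px.
Bar area = 480.0000 × 960 ≈ 460800 px.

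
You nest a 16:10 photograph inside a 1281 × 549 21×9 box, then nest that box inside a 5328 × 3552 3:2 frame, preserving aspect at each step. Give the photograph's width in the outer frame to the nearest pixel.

First fit — 16:10 into 1281×549 spans the height: 878.40 × 549.00.
21×9 in 5328×3552: fills the width, so the intermediate becomes 5328.00 × 2283.43 — a scale of ×4.1593.
The photograph scales with it: width 878.40 × 4.1593 ≈ 3653.49.

3653 px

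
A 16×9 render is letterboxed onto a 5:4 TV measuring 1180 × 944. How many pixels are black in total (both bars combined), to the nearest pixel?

16×9 is wider than 5:4, so it spans the full width.
The render is 1180 × 9/16 ≈ 663.7500 px tall.
Leftover height: 944 − 663.7500 = 280.2500 px.
Across the 1180-px span: 280.2500 × 1180 ≈ 330695 px.

330695 pixels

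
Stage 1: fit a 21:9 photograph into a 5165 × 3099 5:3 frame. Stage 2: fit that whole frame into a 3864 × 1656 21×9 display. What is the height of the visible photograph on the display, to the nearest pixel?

1183 px

21:9 in 5165×3099: fills the width, so the photograph is 5165.00 × 2213.57.
The 5:3 canvas is height-limited in 3864×1656, giving 2760.00 × 1656.00; scale factor 0.5344.
So the photograph's height is 2213.57 × 0.5344 ≈ 1182.86.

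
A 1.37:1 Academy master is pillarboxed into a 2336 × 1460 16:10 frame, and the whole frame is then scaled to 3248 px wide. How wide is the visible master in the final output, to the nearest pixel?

At 2336×1460 the master is height-limited, so width = 1460 × 1.370 ≈ 2000.20 px.
Resizing to 3248 px wide multiplies everything by 1.3904: 2000.20 → 2781.10 px.

2781 px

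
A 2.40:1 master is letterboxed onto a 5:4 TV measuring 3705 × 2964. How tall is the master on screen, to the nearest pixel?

1544 px

Since 2.400 > 1.250, the master is width-limited.
The master is 3705 / 2.400 ≈ 1543.75 px tall.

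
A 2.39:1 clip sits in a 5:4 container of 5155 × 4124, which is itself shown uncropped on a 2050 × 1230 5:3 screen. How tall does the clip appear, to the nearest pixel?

643 px

First fit — 2.39:1 into 5155×4124 spans the width: 5155.00 × 2156.90.
Second fit — the 5:4 canvas into 2050×1230 spans the height: 1537.50 × 1230.00 (×0.2983 from 5155×4124).
Applying the same ×0.2983: 2156.90 → 643.31.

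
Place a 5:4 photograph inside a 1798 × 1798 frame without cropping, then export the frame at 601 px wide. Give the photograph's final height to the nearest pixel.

481 px

Fitted into 1798×1798, the photograph spans the width; its height is 1798 × 4/5 ≈ 1438.40 px.
Scaling 1798 → 601 is ×0.3343, so the height becomes 1438.40 × 0.3343 ≈ 480.80 px.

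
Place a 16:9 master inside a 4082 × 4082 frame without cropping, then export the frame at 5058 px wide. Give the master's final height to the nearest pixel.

Fitted into 4082×4082, the master spans the width; its height is 4082 × 9/16 ≈ 2296.12 px.
Scaling 4082 → 5058 is ×1.2391, so the height becomes 2296.12 × 1.2391 ≈ 2845.12 px.

2845 px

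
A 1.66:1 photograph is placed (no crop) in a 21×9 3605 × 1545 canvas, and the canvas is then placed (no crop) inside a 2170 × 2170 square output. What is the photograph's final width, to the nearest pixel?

1.66:1 in 3605×1545: fills the height, so the photograph is 2564.70 × 1545.00.
The 21×9 canvas is width-limited in 2170×2170, giving 2170.00 × 930.00; scale factor 0.6019.
Applying the same ×0.6019: 2564.70 → 1543.80.

1544 px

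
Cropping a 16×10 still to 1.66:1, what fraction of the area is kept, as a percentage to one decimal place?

1.66:1 is wider than 16×10, so the crop keeps the full width and trims the height.
Area ratio = (1.600)/(1.660) = 96.39% retained.

96.4%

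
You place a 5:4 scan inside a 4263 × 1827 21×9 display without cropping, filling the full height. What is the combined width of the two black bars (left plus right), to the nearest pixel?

The scan is 1827 × 5/4 ≈ 2283.75 px wide.
4263 − 2283.75 = 1979.25 px of bars.

1979 px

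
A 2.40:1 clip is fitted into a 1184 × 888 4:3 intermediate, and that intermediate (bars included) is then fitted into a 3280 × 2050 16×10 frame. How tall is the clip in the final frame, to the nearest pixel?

1139 px

First fit — 2.40:1 into 1184×888 spans the width: 1184.00 × 493.33.
The 4:3 canvas is height-limited in 3280×2050, giving 2733.33 × 2050.00; scale factor 2.3086.
Applying the same ×2.3086: 493.33 → 1138.89.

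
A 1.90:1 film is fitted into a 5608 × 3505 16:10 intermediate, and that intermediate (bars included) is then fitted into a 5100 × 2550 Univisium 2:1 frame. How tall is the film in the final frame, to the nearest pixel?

Inside the 5608×3505 canvas the film is width-limited at 5608.00 × 2951.58.
The 16:10 canvas is height-limited in 5100×2550, giving 4080.00 × 2550.00; scale factor 0.7275.
So the film's height is 2951.58 × 0.7275 ≈ 2147.37.

2147 px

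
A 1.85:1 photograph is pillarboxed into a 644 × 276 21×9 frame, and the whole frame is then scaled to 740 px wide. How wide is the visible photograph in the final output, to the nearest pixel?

Fitted into 644×276, the photograph spans the height; its width is 276 × 1.850 ≈ 510.60 px.
Scaling 644 → 740 is ×1.1491, so the width becomes 510.60 × 1.1491 ≈ 586.71 px.

587 px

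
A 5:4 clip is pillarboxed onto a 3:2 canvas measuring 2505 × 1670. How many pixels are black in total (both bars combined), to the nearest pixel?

697225 pixels

5:4 (1.250) < 3:2 (1.500), so the clip fills the height.
The clip is 1670 × 5/4 ≈ 2087.5000 px wide.
2505 − 2087.5000 = 417.5000 px of bars.
Bar area = 417.5000 × 1670 ≈ 697225 px.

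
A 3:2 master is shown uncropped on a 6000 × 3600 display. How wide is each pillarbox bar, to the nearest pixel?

300 px

3:2 (1.500) < 5:3 (1.667), so the master fills the height.
The master is 3600 × 3/2 ≈ 5400.00 px wide.
Leftover width: 6000 − 5400.00 = 600.00 px → 300.00 each side.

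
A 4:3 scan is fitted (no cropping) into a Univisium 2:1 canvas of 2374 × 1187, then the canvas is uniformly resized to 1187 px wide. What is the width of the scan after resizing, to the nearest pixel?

At 2374×1187 the scan is height-limited, so width = 1187 × 4/3 ≈ 1582.67 px.
Resizing to 1187 px wide multiplies everything by 0.5000: 1582.67 → 791.33 px.

791 px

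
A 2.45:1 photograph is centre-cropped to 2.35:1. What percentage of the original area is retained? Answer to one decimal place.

The height stays; only width is cut (since 2.35:1 is narrower than 2.45:1).
Area ratio = (2.350)/(2.450) = 95.92% retained.

95.9%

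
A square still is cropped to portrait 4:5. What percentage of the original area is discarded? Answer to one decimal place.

portrait 4:5 is narrower than square, so the crop keeps the full height and trims the width.
Fraction kept = (0.800)/(1.000) ≈ 80.00%, so 20.00% is lost.

20.0%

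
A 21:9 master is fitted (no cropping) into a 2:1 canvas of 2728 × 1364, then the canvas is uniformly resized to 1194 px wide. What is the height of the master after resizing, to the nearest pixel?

512 px

Fitted into 2728×1364, the master spans the width; its height is 2728 × 9/21 ≈ 1169.14 px.
The frame scales by 1194/2728 = 0.4377; 1169.14 × 0.4377 ≈ 511.71 px.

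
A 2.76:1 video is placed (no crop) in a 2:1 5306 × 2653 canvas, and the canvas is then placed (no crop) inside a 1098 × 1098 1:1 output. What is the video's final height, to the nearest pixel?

2.76:1 in 5306×2653: fills the width, so the video is 5306.00 × 1922.46.
The 2:1 canvas is width-limited in 1098×1098, giving 1098.00 × 549.00; scale factor 0.2069.
Applying the same ×0.2069: 1922.46 → 397.83.

398 px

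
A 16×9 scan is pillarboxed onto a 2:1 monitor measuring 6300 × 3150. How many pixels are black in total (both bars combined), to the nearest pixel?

16×9 (1.778) < 2:1 (2.000), so the scan fills the height.
Content width = 3150 × 16/9 ≈ 5600.0000 px.
6300 − 5600.0000 = 700.0000 px of bars.
That's 700.0000 × 3150 ≈ 2205000 black pixels.

2205000 pixels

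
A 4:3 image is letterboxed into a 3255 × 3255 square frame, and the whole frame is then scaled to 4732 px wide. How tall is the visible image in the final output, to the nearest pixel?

In the 3255×3255 frame the image fills the width: height = 3255 × 3/4 ≈ 2441.25 px.
The frame scales by 4732/3255 = 1.4538; 2441.25 × 1.4538 ≈ 3549.00 px.

3549 px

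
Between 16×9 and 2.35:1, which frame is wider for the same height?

16×9 = 1.778 and 2.35; 2.35 > 1.778.

2.35:1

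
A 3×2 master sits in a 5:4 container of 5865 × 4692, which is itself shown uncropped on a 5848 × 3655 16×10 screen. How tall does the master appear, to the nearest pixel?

3×2 in 5865×4692: fills the width, so the master is 5865.00 × 3910.00.
Second fit — the 5:4 canvas into 5848×3655 spans the height: 4568.75 × 3655.00 (×0.7790 from 5865×4692).
Applying the same ×0.7790: 3910.00 → 3045.83.

3046 px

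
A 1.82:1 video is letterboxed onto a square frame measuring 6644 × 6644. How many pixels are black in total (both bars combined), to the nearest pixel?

1.82:1 (1.820) > square (1.000), so the video fills the width.
Content height = 6644 / 1.820 ≈ 3650.5495 px.
Leftover height: 6644 − 3650.5495 = 2993.4505 px.
Bar area = 2993.4505 × 6644 ≈ 19888485 px.

19888485 pixels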